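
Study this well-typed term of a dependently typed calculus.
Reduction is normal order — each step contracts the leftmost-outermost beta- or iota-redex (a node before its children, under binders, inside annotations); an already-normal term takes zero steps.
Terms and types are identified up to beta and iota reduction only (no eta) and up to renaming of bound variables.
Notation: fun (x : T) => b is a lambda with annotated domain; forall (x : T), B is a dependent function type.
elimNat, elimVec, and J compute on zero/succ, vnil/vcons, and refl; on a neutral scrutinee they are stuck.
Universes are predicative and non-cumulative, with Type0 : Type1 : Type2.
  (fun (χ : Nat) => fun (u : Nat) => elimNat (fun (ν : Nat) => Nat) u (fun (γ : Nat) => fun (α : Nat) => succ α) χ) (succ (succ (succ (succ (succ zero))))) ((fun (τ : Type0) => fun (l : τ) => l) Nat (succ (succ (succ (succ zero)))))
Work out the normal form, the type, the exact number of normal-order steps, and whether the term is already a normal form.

reduced normal form:
  succ (succ (succ (succ (succ (succ (succ (succ (succ zero))))))))
type:
  Nat
reduction steps (normal order): 20
already normal: no
first contracted redex: a beta-redex


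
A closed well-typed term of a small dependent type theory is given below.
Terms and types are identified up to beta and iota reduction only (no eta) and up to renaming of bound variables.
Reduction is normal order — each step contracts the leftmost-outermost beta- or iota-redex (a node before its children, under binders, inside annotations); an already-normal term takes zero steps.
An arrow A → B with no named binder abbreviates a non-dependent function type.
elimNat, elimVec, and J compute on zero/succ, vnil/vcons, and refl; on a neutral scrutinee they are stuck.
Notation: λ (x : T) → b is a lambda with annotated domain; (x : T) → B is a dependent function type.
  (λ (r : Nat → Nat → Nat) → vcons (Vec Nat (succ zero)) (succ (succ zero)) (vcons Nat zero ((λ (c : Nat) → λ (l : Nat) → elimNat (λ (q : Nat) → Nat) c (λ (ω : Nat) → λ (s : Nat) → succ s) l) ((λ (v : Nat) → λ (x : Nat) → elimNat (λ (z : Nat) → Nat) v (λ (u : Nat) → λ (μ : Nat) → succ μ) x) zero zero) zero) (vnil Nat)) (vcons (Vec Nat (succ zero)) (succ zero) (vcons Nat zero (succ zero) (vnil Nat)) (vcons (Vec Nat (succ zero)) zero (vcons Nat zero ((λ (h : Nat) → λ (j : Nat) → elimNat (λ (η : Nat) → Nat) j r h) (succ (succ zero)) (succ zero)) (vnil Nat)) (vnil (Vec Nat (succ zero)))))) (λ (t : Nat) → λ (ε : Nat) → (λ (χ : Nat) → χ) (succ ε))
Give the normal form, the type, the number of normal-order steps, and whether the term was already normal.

reduced normal form:
  vcons (Vec Nat (succ zero)) (succ (succ zero)) (vcons Nat zero zero (vnil Nat)) (vcons (Vec Nat (succ zero)) (succ zero) (vcons Nat zero (succ zero) (vnil Nat)) (vcons (Vec Nat (succ zero)) zero (vcons Nat zero (succ (succ (succ zero))) (vnil Nat)) (vnil (Vec Nat (succ zero)))))
inferred type:
  Vec (Vec Nat (succ zero)) (succ (succ (succ zero)))
reduction steps (normal order): 18
already normal: no
first contracted redex: a beta-redex


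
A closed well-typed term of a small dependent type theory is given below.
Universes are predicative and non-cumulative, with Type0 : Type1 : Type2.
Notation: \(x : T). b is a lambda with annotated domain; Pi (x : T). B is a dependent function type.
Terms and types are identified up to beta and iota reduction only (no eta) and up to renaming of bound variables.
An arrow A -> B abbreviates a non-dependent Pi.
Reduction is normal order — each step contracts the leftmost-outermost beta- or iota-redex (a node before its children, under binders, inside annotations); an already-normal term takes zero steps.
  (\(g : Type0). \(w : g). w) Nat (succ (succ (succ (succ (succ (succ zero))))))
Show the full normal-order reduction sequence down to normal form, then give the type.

reduction (normal order):
  (\(g : Type0). \(w : g). w) Nat (succ (succ (succ (succ (succ (succ zero))))))
  ~> (\(g : Nat). g) (succ (succ (succ (succ (succ (succ zero))))))
  ~> succ (succ (succ (succ (succ (succ zero)))))
inferred type:
  Nat


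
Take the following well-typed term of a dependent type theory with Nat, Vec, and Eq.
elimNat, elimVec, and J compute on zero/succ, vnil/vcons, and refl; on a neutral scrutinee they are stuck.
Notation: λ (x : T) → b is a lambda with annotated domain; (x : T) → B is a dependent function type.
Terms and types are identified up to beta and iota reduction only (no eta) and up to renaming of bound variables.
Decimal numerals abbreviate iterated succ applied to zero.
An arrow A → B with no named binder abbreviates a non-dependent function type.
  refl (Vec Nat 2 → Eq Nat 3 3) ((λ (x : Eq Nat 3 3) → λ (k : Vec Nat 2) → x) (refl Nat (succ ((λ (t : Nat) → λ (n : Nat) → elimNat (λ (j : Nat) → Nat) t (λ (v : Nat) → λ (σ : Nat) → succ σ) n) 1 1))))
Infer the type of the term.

inferred type:
  Eq (Vec Nat 2 → Eq Nat 3 3) (λ (x : Vec Nat 2) → refl Nat 3) (λ (k : Vec Nat 2) → refl Nat 3)


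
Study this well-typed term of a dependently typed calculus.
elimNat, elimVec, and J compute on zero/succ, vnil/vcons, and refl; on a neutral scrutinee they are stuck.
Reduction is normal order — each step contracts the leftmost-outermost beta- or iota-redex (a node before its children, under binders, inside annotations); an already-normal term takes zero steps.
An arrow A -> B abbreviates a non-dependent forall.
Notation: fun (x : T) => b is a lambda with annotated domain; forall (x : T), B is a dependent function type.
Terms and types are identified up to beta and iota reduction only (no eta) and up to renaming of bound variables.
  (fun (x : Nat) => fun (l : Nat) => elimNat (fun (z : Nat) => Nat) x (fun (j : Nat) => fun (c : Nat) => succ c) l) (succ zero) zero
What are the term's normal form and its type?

resulting normal form:
  succ zero
the term's type:
  Nat
observation: contracting a beta-redex first, the term normalizes in 3 steps.


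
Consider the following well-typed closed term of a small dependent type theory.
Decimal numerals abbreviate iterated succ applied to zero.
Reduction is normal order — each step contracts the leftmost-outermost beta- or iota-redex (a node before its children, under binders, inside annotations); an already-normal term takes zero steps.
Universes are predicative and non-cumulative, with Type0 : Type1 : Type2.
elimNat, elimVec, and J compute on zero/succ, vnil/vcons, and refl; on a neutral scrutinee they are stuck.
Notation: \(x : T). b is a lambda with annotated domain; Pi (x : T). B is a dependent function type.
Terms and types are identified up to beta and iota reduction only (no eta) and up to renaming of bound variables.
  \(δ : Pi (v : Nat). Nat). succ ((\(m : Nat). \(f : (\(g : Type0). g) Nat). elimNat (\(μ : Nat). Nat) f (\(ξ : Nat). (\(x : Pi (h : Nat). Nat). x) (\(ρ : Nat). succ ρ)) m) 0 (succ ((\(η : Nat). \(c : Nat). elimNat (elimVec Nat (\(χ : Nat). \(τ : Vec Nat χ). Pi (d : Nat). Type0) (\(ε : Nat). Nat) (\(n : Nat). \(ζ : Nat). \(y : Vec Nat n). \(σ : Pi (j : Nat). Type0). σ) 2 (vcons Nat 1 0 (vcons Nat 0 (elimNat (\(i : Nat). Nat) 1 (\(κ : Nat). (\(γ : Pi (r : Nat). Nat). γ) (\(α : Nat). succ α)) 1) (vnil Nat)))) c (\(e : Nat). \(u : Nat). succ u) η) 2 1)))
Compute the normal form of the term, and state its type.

normal form:
  \(δ : Pi (v : Nat). Nat). 5
the term's type:
  Pi (δ : Pi (v : Nat). Nat). Nat


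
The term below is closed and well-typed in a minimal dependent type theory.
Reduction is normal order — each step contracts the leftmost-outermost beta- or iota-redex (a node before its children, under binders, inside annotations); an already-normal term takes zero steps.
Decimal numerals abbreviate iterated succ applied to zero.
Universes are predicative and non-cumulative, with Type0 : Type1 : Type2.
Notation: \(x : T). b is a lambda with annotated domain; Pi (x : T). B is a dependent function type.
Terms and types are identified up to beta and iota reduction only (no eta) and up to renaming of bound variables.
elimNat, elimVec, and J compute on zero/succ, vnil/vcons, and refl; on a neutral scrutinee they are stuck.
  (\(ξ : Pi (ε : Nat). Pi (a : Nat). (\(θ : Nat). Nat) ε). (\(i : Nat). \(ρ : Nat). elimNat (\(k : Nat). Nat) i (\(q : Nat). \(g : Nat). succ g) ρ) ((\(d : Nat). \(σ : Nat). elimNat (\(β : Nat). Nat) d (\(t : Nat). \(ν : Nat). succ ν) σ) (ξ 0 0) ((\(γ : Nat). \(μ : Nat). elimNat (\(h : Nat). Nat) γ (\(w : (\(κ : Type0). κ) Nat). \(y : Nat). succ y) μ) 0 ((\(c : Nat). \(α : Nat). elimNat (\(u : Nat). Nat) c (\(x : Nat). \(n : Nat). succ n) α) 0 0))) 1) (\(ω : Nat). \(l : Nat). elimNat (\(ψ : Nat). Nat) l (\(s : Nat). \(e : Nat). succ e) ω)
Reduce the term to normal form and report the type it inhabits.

resulting normal form:
  1
type:
  Nat
observation: the term reaches its normal form after 20 normal-order steps.


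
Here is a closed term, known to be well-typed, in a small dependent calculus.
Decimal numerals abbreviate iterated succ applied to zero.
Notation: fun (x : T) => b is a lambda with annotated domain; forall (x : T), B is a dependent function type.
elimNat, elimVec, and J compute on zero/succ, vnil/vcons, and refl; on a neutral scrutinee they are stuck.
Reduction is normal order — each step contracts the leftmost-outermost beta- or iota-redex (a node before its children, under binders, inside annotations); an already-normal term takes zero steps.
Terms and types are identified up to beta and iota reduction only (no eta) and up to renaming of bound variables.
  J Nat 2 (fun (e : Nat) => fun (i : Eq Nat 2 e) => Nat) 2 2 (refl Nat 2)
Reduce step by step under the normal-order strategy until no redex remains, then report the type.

reduction (normal order):
  J Nat 2 (fun (e : Nat) => fun (i : Eq Nat 2 e) => Nat) 2 2 (refl Nat 2)
  ~> 2
the term's type:
  Nat


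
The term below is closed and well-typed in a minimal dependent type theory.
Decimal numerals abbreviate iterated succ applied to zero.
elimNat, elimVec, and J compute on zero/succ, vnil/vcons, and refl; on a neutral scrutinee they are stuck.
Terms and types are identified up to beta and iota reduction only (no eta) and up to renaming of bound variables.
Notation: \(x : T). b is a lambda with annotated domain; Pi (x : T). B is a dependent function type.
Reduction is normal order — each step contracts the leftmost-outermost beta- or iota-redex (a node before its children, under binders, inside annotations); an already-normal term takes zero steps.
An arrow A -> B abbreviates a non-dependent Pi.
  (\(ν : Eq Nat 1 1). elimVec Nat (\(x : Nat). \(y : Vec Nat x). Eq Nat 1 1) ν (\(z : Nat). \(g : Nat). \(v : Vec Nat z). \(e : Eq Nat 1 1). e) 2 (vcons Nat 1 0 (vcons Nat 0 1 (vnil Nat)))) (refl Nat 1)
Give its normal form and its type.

resulting normal form:
  refl Nat 1
inferred type:
  Eq Nat 1 1


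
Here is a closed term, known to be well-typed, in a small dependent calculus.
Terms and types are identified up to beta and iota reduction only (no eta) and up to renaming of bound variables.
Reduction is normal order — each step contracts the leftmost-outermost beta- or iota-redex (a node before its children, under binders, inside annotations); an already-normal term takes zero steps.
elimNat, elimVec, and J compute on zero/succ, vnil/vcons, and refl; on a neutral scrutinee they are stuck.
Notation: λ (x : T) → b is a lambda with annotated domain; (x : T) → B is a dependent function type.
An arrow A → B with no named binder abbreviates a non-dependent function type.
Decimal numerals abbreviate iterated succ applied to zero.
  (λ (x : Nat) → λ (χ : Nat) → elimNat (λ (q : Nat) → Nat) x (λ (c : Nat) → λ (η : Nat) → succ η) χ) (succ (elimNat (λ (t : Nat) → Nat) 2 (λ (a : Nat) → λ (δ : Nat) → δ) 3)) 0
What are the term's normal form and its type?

resulting normal form:
  3
inferred type:
  Nat
observation: 13 normal-order steps normalize the term, beginning with a beta-redex.


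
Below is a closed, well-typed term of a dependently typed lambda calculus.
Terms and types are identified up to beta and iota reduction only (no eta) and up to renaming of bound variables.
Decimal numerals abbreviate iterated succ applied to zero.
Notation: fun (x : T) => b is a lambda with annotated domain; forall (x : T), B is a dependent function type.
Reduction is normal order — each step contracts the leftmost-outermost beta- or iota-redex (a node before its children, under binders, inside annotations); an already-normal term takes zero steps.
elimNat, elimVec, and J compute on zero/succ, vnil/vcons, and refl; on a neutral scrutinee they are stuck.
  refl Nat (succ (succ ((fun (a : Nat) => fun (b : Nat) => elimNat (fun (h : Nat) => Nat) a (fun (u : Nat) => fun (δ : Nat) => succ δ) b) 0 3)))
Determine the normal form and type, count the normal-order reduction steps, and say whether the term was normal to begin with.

resulting normal form:
  refl Nat 5
type:
  Eq Nat 5 5
reduction steps (normal order): 12
term was already normal: no
first contracted redex: a beta-redex


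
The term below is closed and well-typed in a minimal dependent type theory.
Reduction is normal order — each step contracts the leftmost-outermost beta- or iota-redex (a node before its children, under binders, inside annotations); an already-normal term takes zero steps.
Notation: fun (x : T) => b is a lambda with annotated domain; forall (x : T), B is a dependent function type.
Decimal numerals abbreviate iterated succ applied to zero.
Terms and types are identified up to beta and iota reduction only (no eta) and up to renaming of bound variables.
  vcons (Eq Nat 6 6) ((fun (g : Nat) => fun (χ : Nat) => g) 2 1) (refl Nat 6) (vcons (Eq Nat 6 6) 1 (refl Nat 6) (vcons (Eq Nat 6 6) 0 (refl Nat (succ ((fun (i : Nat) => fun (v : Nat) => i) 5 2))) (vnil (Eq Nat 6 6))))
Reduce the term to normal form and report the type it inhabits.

resulting normal form:
  vcons (Eq Nat 6 6) 2 (refl Nat 6) (vcons (Eq Nat 6 6) 1 (refl Nat 6) (vcons (Eq Nat 6 6) 0 (refl Nat 6) (vnil (Eq Nat 6 6))))
type:
  Vec (Eq Nat 6 6) 3


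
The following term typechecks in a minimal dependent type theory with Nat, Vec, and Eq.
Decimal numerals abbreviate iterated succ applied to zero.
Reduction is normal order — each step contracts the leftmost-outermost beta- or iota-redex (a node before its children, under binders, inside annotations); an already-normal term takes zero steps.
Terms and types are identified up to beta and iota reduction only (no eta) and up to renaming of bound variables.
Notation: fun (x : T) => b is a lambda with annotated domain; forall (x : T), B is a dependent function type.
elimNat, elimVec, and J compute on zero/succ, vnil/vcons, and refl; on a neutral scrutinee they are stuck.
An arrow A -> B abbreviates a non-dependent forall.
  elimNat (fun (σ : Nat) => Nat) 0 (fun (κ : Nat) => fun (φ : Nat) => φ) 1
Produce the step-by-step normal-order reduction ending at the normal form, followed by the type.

normal-order reduction sequence:
  elimNat (fun (σ : Nat) => Nat) 0 (fun (κ : Nat) => fun (φ : Nat) => φ) 1
  ~> (fun (σ : Nat) => fun (κ : Nat) => κ) 0 (elimNat (fun (φ : Nat) => Nat) 0 (fun (q : Nat) => fun (r : Nat) => r) 0)
  ~> (fun (σ : Nat) => σ) (elimNat (fun (κ : Nat) => Nat) 0 (fun (φ : Nat) => fun (q : Nat) => q) 0)
  ~> elimNat (fun (σ : Nat) => Nat) 0 (fun (κ : Nat) => fun (φ : Nat) => φ) 0
  ~> 0
the term's type:
  Nat


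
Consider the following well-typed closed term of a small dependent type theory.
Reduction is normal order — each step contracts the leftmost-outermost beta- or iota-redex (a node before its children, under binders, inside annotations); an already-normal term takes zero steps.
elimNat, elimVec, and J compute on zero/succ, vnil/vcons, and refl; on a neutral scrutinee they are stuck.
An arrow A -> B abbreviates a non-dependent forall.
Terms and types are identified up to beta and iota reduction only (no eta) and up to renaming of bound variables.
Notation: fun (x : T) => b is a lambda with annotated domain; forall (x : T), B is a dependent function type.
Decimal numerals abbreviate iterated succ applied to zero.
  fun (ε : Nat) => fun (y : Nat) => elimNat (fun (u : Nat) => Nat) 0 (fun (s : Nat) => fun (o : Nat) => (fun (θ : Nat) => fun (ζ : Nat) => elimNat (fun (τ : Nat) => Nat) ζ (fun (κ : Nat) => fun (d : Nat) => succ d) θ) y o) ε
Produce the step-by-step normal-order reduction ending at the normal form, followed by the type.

reduction (normal order):
  fun (ε : Nat) => fun (y : Nat) => elimNat (fun (u : Nat) => Nat) 0 (fun (s : Nat) => fun (o : Nat) => (fun (θ : Nat) => fun (ζ : Nat) => elimNat (fun (τ : Nat) => Nat) ζ (fun (κ : Nat) => fun (d : Nat) => succ d) θ) y o) ε
  ~> fun (ε : Nat) => fun (y : Nat) => elimNat (fun (u : Nat) => Nat) 0 (fun (s : Nat) => fun (o : Nat) => (fun (θ : Nat) => elimNat (fun (ζ : Nat) => Nat) θ (fun (τ : Nat) => fun (κ : Nat) => succ κ) y) o) ε
  ~> fun (ε : Nat) => fun (y : Nat) => elimNat (fun (u : Nat) => Nat) 0 (fun (s : Nat) => fun (o : Nat) => elimNat (fun (θ : Nat) => Nat) o (fun (ζ : Nat) => fun (τ : Nat) => succ τ) y) ε
inferred type:
  Nat -> Nat -> Nat


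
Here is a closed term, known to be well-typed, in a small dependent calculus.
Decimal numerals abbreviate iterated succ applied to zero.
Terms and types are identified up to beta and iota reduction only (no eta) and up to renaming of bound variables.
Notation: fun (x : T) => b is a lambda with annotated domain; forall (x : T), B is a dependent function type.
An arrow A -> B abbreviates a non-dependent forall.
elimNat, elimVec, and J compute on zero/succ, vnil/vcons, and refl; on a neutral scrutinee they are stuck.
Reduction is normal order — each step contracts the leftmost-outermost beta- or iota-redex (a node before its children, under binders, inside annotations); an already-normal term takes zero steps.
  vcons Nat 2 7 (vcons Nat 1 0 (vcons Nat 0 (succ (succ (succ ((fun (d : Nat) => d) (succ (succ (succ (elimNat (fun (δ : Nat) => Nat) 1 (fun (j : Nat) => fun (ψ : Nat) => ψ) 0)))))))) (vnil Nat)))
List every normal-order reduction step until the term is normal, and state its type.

normal-order reduction sequence:
  vcons Nat 2 7 (vcons Nat 1 0 (vcons Nat 0 (succ (succ (succ ((fun (d : Nat) => d) (succ (succ (succ (elimNat (fun (δ : Nat) => Nat) 1 (fun (j : Nat) => fun (ψ : Nat) => ψ) 0)))))))) (vnil Nat)))
  ~> vcons Nat 2 7 (vcons Nat 1 0 (vcons Nat 0 (succ (succ (succ (succ (succ (succ (elimNat (fun (d : Nat) => Nat) 1 (fun (δ : Nat) => fun (j : Nat) => j) 0))))))) (vnil Nat)))
  ~> vcons Nat 2 7 (vcons Nat 1 0 (vcons Nat 0 7 (vnil Nat)))
the term's type:
  Vec Nat 3


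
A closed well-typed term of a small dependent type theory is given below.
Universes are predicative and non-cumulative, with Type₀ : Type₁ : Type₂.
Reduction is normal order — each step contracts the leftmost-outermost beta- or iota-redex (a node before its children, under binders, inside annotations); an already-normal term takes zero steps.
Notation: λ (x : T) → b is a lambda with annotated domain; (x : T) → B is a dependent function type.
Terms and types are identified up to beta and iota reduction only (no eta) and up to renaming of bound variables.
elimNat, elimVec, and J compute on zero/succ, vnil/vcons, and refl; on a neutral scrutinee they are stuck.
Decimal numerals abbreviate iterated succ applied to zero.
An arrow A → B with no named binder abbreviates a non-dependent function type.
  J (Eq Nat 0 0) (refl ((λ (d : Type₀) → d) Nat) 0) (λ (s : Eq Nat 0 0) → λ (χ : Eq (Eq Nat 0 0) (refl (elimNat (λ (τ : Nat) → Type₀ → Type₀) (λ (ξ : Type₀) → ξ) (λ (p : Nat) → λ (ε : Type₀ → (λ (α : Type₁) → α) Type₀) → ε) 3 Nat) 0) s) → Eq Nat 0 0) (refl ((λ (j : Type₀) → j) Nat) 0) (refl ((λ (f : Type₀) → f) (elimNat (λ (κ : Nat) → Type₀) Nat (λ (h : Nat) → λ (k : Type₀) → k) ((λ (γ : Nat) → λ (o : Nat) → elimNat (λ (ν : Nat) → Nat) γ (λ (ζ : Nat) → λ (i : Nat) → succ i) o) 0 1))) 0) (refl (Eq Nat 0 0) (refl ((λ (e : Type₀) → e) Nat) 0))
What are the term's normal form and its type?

reduced normal form:
  refl Nat 0
type:
  Eq Nat 0 0
observation: the leftmost-outermost redex is a J iota-redex, and normalization takes 2 steps.


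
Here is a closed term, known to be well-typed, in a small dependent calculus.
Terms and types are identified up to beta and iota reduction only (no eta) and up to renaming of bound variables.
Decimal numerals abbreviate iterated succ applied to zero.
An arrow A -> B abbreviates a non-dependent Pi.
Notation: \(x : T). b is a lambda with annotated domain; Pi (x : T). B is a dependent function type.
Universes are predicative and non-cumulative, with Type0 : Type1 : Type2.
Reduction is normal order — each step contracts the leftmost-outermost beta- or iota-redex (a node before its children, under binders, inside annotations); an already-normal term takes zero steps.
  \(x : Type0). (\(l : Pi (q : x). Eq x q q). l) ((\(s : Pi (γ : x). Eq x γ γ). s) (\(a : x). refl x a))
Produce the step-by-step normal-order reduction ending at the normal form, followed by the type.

normal-order reduction:
  \(x : Type0). (\(l : Pi (q : x). Eq x q q). l) ((\(s : Pi (γ : x). Eq x γ γ). s) (\(a : x). refl x a))
  ~> \(x : Type0). (\(l : Pi (q : x). Eq x q q). l) (\(s : x). refl x s)
  ~> \(x : Type0). \(l : x). refl x l
type:
  Pi (x : Type0). Pi (l : x). Eq x l l


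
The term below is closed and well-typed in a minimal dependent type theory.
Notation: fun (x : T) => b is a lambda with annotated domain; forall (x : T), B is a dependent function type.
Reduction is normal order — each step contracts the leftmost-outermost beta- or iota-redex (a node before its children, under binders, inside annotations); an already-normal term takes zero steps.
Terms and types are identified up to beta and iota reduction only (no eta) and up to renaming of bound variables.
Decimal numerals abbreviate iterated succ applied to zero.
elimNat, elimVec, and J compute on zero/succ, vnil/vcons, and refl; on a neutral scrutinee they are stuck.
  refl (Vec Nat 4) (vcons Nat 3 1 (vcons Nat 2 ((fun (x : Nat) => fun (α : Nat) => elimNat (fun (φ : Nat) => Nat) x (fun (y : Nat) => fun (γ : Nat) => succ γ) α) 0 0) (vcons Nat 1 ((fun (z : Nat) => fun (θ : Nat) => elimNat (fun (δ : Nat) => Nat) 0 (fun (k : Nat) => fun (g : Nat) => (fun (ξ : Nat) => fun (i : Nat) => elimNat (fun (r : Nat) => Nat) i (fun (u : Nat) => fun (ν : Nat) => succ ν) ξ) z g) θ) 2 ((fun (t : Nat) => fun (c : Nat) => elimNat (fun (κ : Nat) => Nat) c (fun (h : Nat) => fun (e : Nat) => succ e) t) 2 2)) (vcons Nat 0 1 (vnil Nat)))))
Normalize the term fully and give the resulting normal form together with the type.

reduced normal form:
  refl (Vec Nat 4) (vcons Nat 3 1 (vcons Nat 2 0 (vcons Nat 1 8 (vcons Nat 0 1 (vnil Nat)))))
the term's type:
  Eq (Vec Nat 4) (vcons Nat 3 1 (vcons Nat 2 0 (vcons Nat 1 8 (vcons Nat 0 1 (vnil Nat))))) (vcons Nat 3 1 (vcons Nat 2 0 (vcons Nat 1 8 (vcons Nat 0 1 (vnil Nat)))))
observation: the leftmost-outermost redex is a beta-redex, and normalization takes 36 steps.


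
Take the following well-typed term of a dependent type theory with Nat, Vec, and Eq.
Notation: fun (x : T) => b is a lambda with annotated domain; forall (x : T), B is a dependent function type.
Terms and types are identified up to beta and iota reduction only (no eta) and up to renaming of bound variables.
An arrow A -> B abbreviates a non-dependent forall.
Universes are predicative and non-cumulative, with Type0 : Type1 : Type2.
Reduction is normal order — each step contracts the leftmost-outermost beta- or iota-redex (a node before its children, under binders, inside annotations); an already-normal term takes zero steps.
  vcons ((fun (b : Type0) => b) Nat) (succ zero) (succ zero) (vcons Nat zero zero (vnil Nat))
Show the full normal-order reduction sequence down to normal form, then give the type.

normal-order reduction:
  vcons ((fun (b : Type0) => b) Nat) (succ zero) (succ zero) (vcons Nat zero zero (vnil Nat))
  ~> vcons Nat (succ zero) (succ zero) (vcons Nat zero zero (vnil Nat))
inferred type:
  Vec Nat (succ (succ zero))


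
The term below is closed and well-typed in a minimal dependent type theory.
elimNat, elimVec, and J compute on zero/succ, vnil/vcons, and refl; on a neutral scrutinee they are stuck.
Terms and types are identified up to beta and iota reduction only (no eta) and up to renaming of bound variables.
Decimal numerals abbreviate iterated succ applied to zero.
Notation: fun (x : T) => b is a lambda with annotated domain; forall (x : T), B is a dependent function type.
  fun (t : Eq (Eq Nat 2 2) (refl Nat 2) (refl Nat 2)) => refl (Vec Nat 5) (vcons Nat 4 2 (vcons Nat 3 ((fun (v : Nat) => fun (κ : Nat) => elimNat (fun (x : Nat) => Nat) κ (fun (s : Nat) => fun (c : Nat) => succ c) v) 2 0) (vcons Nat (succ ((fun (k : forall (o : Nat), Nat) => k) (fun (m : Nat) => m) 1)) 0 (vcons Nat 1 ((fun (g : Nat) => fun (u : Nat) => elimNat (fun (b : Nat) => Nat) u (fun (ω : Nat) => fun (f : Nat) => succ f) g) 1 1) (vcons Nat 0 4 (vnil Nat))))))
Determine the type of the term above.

inferred type:
  forall (t : Eq (Eq Nat 2 2) (refl Nat 2) (refl Nat 2)), Eq (Vec Nat 5) (vcons Nat 4 2 (vcons Nat 3 2 (vcons Nat 2 0 (vcons Nat 1 2 (vcons Nat 0 4 (vnil Nat)))))) (vcons Nat 4 2 (vcons Nat 3 2 (vcons Nat 2 0 (vcons Nat 1 2 (vcons Nat 0 4 (vnil Nat))))))


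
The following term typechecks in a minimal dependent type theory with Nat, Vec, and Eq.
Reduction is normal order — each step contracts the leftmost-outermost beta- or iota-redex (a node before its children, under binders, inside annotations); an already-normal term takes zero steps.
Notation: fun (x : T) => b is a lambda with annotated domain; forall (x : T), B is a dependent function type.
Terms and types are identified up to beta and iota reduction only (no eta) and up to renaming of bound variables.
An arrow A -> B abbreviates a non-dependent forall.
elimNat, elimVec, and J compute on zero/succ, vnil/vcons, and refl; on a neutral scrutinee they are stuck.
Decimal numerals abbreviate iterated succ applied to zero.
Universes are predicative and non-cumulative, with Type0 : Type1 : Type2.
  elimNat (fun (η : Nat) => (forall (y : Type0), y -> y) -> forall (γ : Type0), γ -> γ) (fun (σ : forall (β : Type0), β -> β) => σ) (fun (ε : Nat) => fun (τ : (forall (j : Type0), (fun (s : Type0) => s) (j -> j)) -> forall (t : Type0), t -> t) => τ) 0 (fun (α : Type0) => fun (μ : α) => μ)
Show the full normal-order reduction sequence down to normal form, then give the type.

normal-order reduction sequence:
  elimNat (fun (η : Nat) => (forall (y : Type0), y -> y) -> forall (γ : Type0), γ -> γ) (fun (σ : forall (β : Type0), β -> β) => σ) (fun (ε : Nat) => fun (τ : (forall (j : Type0), (fun (s : Type0) => s) (j -> j)) -> forall (t : Type0), t -> t) => τ) 0 (fun (α : Type0) => fun (μ : α) => μ)
  ~> (fun (η : forall (y : Type0), y -> y) => η) (fun (γ : Type0) => fun (σ : γ) => σ)
  ~> fun (η : Type0) => fun (y : η) => y
the term's type:
  forall (η : Type0), η -> η


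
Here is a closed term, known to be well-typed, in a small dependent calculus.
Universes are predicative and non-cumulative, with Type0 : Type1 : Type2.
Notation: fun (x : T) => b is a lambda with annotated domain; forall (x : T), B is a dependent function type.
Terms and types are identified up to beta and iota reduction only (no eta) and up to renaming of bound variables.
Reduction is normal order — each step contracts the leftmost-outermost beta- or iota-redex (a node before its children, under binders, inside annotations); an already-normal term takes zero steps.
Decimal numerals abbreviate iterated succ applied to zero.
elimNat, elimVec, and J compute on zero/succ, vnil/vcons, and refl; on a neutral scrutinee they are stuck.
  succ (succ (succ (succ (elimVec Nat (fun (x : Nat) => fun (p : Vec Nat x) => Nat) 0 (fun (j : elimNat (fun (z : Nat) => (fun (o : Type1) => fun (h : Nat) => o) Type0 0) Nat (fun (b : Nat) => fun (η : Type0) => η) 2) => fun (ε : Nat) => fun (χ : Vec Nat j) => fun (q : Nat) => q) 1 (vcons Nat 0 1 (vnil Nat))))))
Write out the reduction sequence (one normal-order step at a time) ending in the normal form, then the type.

normal-order reduction:
  succ (succ (succ (succ (elimVec Nat (fun (x : Nat) => fun (p : Vec Nat x) => Nat) 0 (fun (j : elimNat (fun (z : Nat) => (fun (o : Type1) => fun (h : Nat) => o) Type0 0) Nat (fun (b : Nat) => fun (η : Type0) => η) 2) => fun (ε : Nat) => fun (χ : Vec Nat j) => fun (q : Nat) => q) 1 (vcons Nat 0 1 (vnil Nat))))))
  ~> succ (succ (succ (succ ((fun (x : elimNat (fun (p : Nat) => (fun (j : Type1) => fun (z : Nat) => j) Type0 0) Nat (fun (o : Nat) => fun (h : Type0) => h) 2) => fun (b : Nat) => fun (η : Vec Nat x) => fun (ε : Nat) => ε) 0 1 (vnil Nat) (elimVec Nat (fun (χ : Nat) => fun (q : Vec Nat χ) => Nat) 0 (fun (v : elimNat (fun (a : Nat) => (fun (e : Type1) => fun (c : Nat) => e) Type0 0) Nat (fun (ψ : Nat) => fun (γ : Type0) => γ) 2) => fun (β : Nat) => fun (φ : Vec Nat v) => fun (α : Nat) => α) 0 (vnil Nat))))))
  ~> succ (succ (succ (succ ((fun (x : Nat) => fun (p : Vec Nat 0) => fun (j : Nat) => j) 1 (vnil Nat) (elimVec Nat (fun (z : Nat) => fun (o : Vec Nat z) => Nat) 0 (fun (h : elimNat (fun (b : Nat) => (fun (η : Type1) => fun (ε : Nat) => η) Type0 0) Nat (fun (χ : Nat) => fun (q : Type0) => q) 2) => fun (v : Nat) => fun (a : Vec Nat h) => fun (e : Nat) => e) 0 (vnil Nat))))))
  ~> succ (succ (succ (succ ((fun (x : Vec Nat 0) => fun (p : Nat) => p) (vnil Nat) (elimVec Nat (fun (j : Nat) => fun (z : Vec Nat j) => Nat) 0 (fun (o : elimNat (fun (h : Nat) => (fun (b : Type1) => fun (η : Nat) => b) Type0 0) Nat (fun (ε : Nat) => fun (χ : Type0) => χ) 2) => fun (q : Nat) => fun (v : Vec Nat o) => fun (a : Nat) => a) 0 (vnil Nat))))))
  ~> succ (succ (succ (succ ((fun (x : Nat) => x) (elimVec Nat (fun (p : Nat) => fun (j : Vec Nat p) => Nat) 0 (fun (z : elimNat (fun (o : Nat) => (fun (h : Type1) => fun (b : Nat) => h) Type0 0) Nat (fun (η : Nat) => fun (ε : Type0) => ε) 2) => fun (χ : Nat) => fun (q : Vec Nat z) => fun (v : Nat) => v) 0 (vnil Nat))))))
  ~> succ (succ (succ (succ (elimVec Nat (fun (x : Nat) => fun (p : Vec Nat x) => Nat) 0 (fun (j : elimNat (fun (z : Nat) => (fun (o : Type1) => fun (h : Nat) => o) Type0 0) Nat (fun (b : Nat) => fun (η : Type0) => η) 2) => fun (ε : Nat) => fun (χ : Vec Nat j) => fun (q : Nat) => q) 0 (vnil Nat)))))
  ~> 4
type:
  Nat


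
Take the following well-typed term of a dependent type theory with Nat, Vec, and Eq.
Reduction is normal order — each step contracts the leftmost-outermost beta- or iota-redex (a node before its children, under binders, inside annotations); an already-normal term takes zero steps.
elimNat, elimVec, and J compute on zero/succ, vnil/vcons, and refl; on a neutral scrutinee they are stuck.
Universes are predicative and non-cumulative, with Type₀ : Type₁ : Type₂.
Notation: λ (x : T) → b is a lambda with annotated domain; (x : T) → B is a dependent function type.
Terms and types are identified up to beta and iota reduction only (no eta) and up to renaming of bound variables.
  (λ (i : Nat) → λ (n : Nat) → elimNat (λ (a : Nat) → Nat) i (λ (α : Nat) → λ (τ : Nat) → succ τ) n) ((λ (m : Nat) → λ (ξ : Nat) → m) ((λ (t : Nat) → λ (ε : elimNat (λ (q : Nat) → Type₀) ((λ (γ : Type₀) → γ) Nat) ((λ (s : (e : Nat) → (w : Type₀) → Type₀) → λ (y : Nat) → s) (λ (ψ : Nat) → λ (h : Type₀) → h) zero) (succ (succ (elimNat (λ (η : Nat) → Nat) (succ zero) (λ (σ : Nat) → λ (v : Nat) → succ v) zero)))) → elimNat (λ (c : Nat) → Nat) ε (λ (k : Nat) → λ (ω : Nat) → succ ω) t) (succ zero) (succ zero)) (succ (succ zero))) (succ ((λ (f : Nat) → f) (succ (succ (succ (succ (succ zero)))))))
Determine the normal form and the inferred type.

resulting normal form:
  succ (succ (succ (succ (succ (succ (succ (succ zero)))))))
inferred type:
  Nat


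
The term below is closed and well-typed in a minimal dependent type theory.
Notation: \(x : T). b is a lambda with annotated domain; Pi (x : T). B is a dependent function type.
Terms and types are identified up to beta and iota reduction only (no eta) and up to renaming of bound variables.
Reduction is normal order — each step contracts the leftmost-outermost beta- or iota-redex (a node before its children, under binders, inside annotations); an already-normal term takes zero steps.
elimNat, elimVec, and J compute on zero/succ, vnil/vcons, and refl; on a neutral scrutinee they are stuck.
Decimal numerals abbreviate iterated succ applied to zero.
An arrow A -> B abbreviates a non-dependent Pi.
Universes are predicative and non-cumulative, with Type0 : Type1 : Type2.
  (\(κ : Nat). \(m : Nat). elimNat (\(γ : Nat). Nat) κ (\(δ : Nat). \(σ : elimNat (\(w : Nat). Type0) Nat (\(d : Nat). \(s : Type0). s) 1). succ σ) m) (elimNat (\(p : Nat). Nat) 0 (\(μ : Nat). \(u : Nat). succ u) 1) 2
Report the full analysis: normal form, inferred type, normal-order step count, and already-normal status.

resulting normal form:
  3
inferred type:
  Nat
reduction steps (normal order): 13
started in normal form: no
first contracted redex: a beta-redex


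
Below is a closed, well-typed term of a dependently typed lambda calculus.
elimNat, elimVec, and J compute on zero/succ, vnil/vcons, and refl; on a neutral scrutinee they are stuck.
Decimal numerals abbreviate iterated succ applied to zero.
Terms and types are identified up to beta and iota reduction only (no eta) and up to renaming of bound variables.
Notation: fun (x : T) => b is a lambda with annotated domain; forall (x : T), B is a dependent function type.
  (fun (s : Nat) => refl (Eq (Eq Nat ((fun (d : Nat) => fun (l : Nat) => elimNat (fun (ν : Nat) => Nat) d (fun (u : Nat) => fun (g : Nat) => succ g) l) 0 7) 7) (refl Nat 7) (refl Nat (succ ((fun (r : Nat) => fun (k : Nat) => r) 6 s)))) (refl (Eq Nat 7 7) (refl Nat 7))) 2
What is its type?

inferred type:
  Eq (Eq (Eq Nat 7 7) (refl Nat 7) (refl Nat 7)) (refl (Eq Nat 7 7) (refl Nat 7)) (refl (Eq Nat 7 7) (refl Nat 7))


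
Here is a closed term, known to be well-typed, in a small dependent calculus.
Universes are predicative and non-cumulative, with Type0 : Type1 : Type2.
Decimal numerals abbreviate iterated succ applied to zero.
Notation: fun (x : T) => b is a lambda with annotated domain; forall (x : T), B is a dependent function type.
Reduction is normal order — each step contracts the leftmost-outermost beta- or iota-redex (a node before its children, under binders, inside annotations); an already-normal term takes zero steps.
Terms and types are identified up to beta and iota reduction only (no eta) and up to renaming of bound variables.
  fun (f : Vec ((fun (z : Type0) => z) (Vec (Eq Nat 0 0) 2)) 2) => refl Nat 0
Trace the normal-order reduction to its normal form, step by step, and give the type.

reduction (normal order):
  fun (f : Vec ((fun (z : Type0) => z) (Vec (Eq Nat 0 0) 2)) 2) => refl Nat 0
  ~> fun (f : Vec (Vec (Eq Nat 0 0) 2) 2) => refl Nat 0
inferred type:
  forall (f : Vec (Vec (Eq Nat 0 0) 2) 2), Eq Nat 0 0


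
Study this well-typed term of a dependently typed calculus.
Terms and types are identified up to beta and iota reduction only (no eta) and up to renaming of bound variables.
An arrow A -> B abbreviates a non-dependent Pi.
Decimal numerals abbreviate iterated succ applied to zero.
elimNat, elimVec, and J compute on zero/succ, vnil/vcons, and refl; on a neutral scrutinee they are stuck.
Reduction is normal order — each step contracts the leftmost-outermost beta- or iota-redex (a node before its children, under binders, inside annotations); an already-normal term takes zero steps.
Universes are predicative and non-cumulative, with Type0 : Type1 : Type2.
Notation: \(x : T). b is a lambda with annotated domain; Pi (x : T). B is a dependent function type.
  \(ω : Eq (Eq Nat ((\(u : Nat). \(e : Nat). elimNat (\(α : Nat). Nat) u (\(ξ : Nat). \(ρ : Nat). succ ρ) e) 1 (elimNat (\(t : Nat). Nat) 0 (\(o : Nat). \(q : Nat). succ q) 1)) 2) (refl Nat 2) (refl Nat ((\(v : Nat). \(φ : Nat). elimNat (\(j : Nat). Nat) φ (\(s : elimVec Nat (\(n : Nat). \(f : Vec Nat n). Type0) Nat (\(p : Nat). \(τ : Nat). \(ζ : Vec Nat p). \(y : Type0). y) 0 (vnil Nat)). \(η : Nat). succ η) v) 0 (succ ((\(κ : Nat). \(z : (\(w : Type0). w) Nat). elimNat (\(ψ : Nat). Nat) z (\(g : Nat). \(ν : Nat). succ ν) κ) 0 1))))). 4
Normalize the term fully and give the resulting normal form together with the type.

resulting normal form:
  \(ω : Eq (Eq Nat 2 2) (refl Nat 2) (refl Nat 2)). 4
the term's type:
  Eq (Eq Nat 2 2) (refl Nat 2) (refl Nat 2) -> Nat
observation: normalization takes exactly 16 steps under the normal-order strategy.


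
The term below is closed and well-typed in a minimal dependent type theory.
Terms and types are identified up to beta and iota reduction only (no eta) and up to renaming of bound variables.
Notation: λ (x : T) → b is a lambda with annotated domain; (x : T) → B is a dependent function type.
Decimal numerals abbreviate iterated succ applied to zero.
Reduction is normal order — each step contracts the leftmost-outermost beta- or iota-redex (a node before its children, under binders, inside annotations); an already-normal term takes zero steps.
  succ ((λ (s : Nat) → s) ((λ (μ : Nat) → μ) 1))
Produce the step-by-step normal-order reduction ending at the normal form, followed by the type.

reduction (normal order):
  succ ((λ (s : Nat) → s) ((λ (μ : Nat) → μ) 1))
  ~> succ ((λ (s : Nat) → s) 1)
  ~> 2
the term's type:
  Nat


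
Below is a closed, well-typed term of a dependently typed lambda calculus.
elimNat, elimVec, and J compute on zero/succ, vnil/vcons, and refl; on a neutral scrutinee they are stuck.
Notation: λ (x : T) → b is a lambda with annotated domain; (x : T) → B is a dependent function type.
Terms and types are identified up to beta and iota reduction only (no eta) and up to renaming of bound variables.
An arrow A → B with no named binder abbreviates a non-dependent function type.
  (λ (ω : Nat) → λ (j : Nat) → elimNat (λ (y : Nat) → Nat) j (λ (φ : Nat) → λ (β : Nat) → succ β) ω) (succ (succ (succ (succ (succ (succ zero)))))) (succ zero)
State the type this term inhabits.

type:
  Nat


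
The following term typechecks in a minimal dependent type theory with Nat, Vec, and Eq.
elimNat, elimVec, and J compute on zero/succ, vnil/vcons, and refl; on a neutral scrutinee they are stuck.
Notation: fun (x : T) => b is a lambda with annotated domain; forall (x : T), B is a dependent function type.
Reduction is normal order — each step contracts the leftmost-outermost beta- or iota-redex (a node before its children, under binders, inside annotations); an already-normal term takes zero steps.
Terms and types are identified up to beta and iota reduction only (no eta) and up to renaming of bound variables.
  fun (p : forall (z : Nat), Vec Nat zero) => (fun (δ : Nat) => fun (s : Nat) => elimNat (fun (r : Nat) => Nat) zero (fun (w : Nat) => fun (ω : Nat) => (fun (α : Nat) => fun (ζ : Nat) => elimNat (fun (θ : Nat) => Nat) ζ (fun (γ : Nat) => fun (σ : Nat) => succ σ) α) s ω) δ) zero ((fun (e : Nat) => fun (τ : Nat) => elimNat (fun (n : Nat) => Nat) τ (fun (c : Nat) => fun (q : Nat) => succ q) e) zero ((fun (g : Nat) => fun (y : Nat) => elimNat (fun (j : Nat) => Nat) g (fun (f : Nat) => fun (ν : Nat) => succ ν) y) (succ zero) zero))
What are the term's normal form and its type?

normal form:
  fun (p : forall (z : Nat), Vec Nat zero) => zero
the term's type:
  forall (p : forall (z : Nat), Vec Nat zero), Nat
observation: the first redex contracted is a beta-redex; the normal form is reached in 3 normal-order steps.


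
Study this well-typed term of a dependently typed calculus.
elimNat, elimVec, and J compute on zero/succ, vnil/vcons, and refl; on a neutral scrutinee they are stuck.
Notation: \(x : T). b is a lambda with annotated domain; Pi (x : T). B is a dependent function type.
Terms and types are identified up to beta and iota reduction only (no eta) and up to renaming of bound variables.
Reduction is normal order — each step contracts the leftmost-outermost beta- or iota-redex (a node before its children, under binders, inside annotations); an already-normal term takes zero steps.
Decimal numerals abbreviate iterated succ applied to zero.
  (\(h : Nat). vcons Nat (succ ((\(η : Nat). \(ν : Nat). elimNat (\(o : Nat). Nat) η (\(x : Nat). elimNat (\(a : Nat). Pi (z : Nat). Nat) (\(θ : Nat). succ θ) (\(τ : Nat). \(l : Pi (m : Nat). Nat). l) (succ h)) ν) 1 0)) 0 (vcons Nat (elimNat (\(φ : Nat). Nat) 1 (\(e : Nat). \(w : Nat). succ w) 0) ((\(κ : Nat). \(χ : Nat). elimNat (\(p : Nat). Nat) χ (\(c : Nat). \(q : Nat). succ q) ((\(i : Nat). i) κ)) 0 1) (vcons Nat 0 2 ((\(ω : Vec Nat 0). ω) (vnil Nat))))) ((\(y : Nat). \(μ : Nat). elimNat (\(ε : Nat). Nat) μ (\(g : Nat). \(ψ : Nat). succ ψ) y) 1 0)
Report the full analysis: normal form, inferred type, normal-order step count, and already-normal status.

normal form:
  vcons Nat 2 0 (vcons Nat 1 1 (vcons Nat 0 2 (vnil Nat)))
inferred type:
  Vec Nat 3
normal-order step count: 10
started in normal form: no
first contracted redex: a beta-redex
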